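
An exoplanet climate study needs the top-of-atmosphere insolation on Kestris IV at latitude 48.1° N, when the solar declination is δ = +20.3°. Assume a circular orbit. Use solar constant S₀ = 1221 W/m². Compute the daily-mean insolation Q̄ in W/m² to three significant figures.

cos H₀ = −tan(+48.1°) tan(+20.300°) = -0.4123, H₀ = 1.9957 rad.
Bracket: H₀ sin φ sin δ + cos φ cos δ sin H₀ = 1.9957×0.74431×0.34694 + 0.66783×0.93789×0.91106 = 0.515351 + 0.570643 = 1.085994.
Q̄ = (S₀/π) × [bracket] = (1221/π) × 1.085994 = 422.1 W/m².

Q̄ ≈ 422 W/m²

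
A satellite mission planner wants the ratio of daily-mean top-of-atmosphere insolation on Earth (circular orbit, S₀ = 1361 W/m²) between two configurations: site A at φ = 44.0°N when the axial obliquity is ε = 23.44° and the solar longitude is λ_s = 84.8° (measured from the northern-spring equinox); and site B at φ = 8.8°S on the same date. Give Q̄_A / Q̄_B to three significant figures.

Q̄_A / Q̄_B ≈ 1.41

— Configuration A (φ=+44.0°):
Solar declination: sin δ = sin ε · sin λ_s = sin 23.44° × sin 84.8° = 0.39615, so δ = +23.338°.
cos H₀ = −tan(+44.0°) tan(+23.338°) = -0.4166, H₀ = 2.0005 rad.
Bracket: H₀ sin φ sin δ + cos φ cos δ sin H₀ = 2.0005×0.69466×0.39615 + 0.71934×0.91819×0.90907 = 0.550517 + 0.600432 = 1.150949.
Q̄ = (S₀/π) × [bracket] = (1361/π) × 1.150949 = 498.61 W/m².
— Configuration B (φ=-8.8°):
cos H₀ = −tan(-8.8°) tan(+23.338°) = 0.0668, H₀ = 1.5040 rad.
Bracket: H₀ sin φ sin δ + cos φ cos δ sin H₀ = 1.5040×-0.15299×0.39615 + 0.98823×0.91819×0.99777 = -0.091153 + 0.905359 = 0.814206.
Q̄ = (S₀/π) × [bracket] = (1361/π) × 0.814206 = 352.73 W/m².
Ratio Q̄_A / Q̄_B = 498.61 / 352.73 = 1.414.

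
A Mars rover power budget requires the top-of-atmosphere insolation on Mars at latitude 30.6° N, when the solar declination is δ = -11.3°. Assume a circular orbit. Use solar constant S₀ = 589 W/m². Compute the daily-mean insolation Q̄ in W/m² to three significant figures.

Q̄ ≈ 130 W/m²

cos H₀ = −tan(+30.6°) tan(-11.300°) = 0.1182, H₀ = 1.4523 rad.
Bracket: H₀ sin φ sin δ + cos φ cos δ sin H₀ = 1.4523×0.50904×-0.19595 + 0.86074×0.98061×0.99299 = -0.144862 + 0.838133 = 0.693271.
Q̄ = (S₀/π) × [bracket] = (589/π) × 0.693271 = 130.0 W/m².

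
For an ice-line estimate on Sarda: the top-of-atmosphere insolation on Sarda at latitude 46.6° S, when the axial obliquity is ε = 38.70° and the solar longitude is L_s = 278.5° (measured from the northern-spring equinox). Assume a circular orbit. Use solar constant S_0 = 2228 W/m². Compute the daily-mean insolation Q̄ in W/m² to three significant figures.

Q̄ ≈ 1.03e+03 W/m²

Solar declination: sin δ = sin ε · sin L_s = sin 38.70° × sin 278.5° = -0.61837, so δ = -38.198°.
cos h₀ = −tan(-46.6°) tan(-38.198°) = -0.8321, h₀ = 2.5536 rad.
Bracket: h₀ sin ϕ sin δ + cos ϕ cos δ sin h₀ = 2.5536×-0.72657×-0.61837 + 0.68709×0.78588×0.55466 = 1.147305 + 0.299500 = 1.446805.
Q̄ = (S_0/π) × [bracket] = (2228/π) × 1.446805 = 1026 W/m².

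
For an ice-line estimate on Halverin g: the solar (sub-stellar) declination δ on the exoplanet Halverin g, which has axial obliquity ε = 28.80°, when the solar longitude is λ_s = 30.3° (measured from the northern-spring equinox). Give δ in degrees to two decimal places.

sin δ = sin ε · sin λ_s = sin 28.80° × sin 30.3° = 0.243058.
δ = arcsin(0.243058) = +14.07°.

δ = +14.07°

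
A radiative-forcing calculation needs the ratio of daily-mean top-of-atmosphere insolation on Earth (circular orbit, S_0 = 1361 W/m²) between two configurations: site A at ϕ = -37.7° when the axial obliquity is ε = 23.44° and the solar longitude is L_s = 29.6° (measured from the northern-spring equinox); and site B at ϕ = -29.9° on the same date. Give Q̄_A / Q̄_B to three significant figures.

— Configuration A (ϕ=-37.7°):
Solar declination: sin δ = sin ε · sin L_s = sin 23.44° × sin 29.6° = 0.19648, so δ = +11.331°.
cos h₀ = −tan(-37.7°) tan(+11.331°) = 0.1549, h₀ = 1.4153 rad.
Bracket: h₀ sin ϕ sin δ + cos ϕ cos δ sin h₀ = 1.4153×-0.61153×0.19648 + 0.79122×0.98051×0.98793 = -0.170053 + 0.766435 = 0.596382.
Q̄ = (S_0/π) × [bracket] = (1361/π) × 0.596382 = 258.36 W/m².
— Configuration B (ϕ=-29.9°):
cos h₀ = −tan(-29.9°) tan(+11.331°) = 0.1152, h₀ = 1.4553 rad.
Bracket: h₀ sin ϕ sin δ + cos ϕ cos δ sin h₀ = 1.4553×-0.49849×0.19648 + 0.86690×0.98051×0.99334 = -0.142537 + 0.844343 = 0.701806.
Q̄ = (S_0/π) × [bracket] = (1361/π) × 0.701806 = 304.04 W/m².
Ratio Q̄_A / Q̄_B = 258.36 / 304.04 = 0.8498.

Q̄_A / Q̄_B ≈ 0.850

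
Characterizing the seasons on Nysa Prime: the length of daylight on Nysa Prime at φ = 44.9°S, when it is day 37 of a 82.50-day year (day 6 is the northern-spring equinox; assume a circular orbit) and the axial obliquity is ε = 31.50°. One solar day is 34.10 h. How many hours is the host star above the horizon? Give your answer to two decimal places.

Solar longitude: λ_s = 360° × (37 − 6)/82.50 = 135.273°.
sin δ = sin 31.50° × sin 135.273° = 0.36770, so δ = +21.574°.
cos H₀ = −tan φ · tan δ = −tan(-44.9°) × tan(+21.574°) = 0.3940, so H₀ = 1.1658 rad = 66.80°.
Daylight = 2H₀/(2π) × 34.10 h = (1.1658/π) × 34.10 = 12.65 h.

12.65 h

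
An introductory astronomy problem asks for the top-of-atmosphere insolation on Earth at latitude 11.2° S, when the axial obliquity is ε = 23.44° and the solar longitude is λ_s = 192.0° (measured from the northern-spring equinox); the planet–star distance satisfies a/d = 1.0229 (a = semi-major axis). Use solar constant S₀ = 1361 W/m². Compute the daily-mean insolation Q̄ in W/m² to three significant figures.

Q̄ ≈ 455 W/m²

Solar declination: sin δ = sin ε · sin λ_s = sin 23.44° × sin 192.0° = -0.08270, so δ = -4.744°.
cos H₀ = −tan(-11.2°) tan(-4.744°) = -0.0164, H₀ = 1.5872 rad.
Bracket: H₀ sin φ sin δ + cos φ cos δ sin H₀ = 1.5872×-0.19423×-0.08270 + 0.98096×0.99657×0.99986 = 0.025495 + 0.977458 = 1.002953.
Inverse-square distance factor (a/d)² = 1.0229² = 1.046324.
Q̄ = (S₀/π) × 1.046324 × [bracket] = (1361/π) × 1.046324 × 1.002953 = 454.6 W/m².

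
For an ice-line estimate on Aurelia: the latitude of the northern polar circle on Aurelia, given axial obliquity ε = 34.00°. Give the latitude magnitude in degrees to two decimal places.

56.00°

The polar circle is the lowest latitude that experiences at least one full rotation of continuous daylight at the northern-summer solstice; it lies at |φ| = 90° − ε = 90° − 34.00° = 56.00°.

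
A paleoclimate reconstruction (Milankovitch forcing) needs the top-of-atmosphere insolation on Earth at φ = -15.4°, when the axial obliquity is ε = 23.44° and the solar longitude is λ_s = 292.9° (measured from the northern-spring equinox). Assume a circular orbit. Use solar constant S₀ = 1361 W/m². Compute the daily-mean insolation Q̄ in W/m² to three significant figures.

Solar declination: sin δ = sin ε · sin λ_s = sin 23.44° × sin 292.9° = -0.36644, so δ = -21.496°.
cos H₀ = −tan(-15.4°) tan(-21.496°) = -0.1085, H₀ = 1.6795 rad.
Bracket: H₀ sin φ sin δ + cos φ cos δ sin H₀ = 1.6795×-0.26556×-0.36644 + 0.96410×0.93044×0.99410 = 0.163435 + 0.891745 = 1.055180.
Q̄ = (S₀/π) × [bracket] = (1361/π) × 1.055180 = 457.1 W/m².

Q̄ ≈ 457 W/m²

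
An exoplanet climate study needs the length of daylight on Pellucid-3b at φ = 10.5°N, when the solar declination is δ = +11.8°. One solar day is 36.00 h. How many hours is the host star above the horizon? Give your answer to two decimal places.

cos H₀ = −tan φ · tan δ = −tan(+10.5°) × tan(+11.800°) = -0.0387, so H₀ = 1.6095 rad = 92.22°.
Daylight = 2H₀/(2π) × 36.00 h = (1.6095/π) × 36.00 = 18.44 h.

18.44 h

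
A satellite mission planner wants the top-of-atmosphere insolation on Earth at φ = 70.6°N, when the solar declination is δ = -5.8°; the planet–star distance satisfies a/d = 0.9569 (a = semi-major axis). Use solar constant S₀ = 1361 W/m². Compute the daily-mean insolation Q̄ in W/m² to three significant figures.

Q̄ ≈ 77.2 W/m²

cos H₀ = −tan(+70.6°) tan(-5.800°) = 0.2884, H₀ = 1.2782 rad.
Bracket: H₀ sin φ sin δ + cos φ cos δ sin H₀ = 1.2782×0.94322×-0.10106 + 0.33216×0.99488×0.95750 = -0.121840 + 0.316415 = 0.194575.
Inverse-square distance factor (a/d)² = 0.9569² = 0.915658.
Q̄ = (S₀/π) × 0.915658 × [bracket] = (1361/π) × 0.915658 × 0.194575 = 77.18 W/m².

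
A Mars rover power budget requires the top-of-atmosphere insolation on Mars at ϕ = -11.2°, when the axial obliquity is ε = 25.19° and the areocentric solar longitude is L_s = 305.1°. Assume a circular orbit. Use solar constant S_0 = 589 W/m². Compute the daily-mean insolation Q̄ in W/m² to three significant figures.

sin δ = sin 25.19° × sin 305.1° = -0.34822, so δ = -20.379°.
cos h₀ = −tan(-11.2°) tan(-20.379°) = -0.0736, h₀ = 1.6444 rad.
Bracket: h₀ sin ϕ sin δ + cos ϕ cos δ sin h₀ = 1.6444×-0.19423×-0.34822 + 0.98096×0.93741×0.99729 = 0.111219 + 0.917070 = 1.028289.
Q̄ = (S_0/π) × [bracket] = (589/π) × 1.028289 = 192.8 W/m².

Q̄ ≈ 193 W/m²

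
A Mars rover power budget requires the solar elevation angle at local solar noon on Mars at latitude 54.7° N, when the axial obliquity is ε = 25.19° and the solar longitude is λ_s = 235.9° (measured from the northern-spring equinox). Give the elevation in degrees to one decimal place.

Solar declination: sin δ = sin ε · sin λ_s = sin 25.19° × sin 235.9° = -0.35244, so δ = -20.637°.
At local noon the hour angle is zero, so the zenith angle equals |φ − δ| = |+54.7° − (-20.637°)| = 75.337°.
Elevation = 90° − 75.337° = 14.7°.

14.7°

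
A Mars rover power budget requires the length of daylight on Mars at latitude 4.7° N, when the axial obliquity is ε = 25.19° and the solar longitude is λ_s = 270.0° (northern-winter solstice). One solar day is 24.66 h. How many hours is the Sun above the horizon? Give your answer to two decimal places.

12.03 h

Solar declination: sin δ = sin ε · sin λ_s = sin 25.19° × sin 270.0° = -0.42562, so δ = -25.190°.
cos H₀ = −tan φ · tan δ = −tan(+4.7°) × tan(-25.190°) = 0.0387, so H₀ = 1.5321 rad = 87.78°.
Daylight = 2H₀/(2π) × 24.66 h = (1.5321/π) × 24.66 = 12.03 h.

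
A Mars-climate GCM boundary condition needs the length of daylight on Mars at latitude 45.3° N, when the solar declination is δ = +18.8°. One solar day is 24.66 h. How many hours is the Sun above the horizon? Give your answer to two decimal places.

15.09 h

cos h₀ = −tan ϕ · tan δ = −tan(+45.3°) × tan(+18.800°) = -0.3440, so h₀ = 1.9220 rad = 110.12°.
Daylight = 2h₀/(2π) × 24.66 h = (1.9220/π) × 24.66 = 15.09 h.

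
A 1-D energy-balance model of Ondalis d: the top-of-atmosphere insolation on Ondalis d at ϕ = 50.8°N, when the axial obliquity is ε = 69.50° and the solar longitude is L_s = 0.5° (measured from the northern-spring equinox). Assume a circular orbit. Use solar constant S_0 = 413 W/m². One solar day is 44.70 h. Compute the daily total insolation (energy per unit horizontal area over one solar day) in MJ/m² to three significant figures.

13.6 MJ/m²

Solar declination: sin δ = sin ε · sin L_s = sin 69.50° × sin 0.5° = 0.00817, so δ = +0.468°.
cos h₀ = −tan(+50.8°) tan(+0.468°) = -0.0100, h₀ = 1.5808 rad.
Bracket: h₀ sin ϕ sin δ + cos ϕ cos δ sin h₀ = 1.5808×0.77494×0.00817 + 0.63203×0.99997×0.99995 = 0.010008 + 0.631979 = 0.641987.
Q̄ = (S_0/π) × [bracket] = (413/π) × 0.641987 = 84.397 W/m².
Daily total = Q̄ × 44.70 h × 3600 s/h = 84.397 × 44.70 × 3600 / 10⁶ = 13.58 MJ/m².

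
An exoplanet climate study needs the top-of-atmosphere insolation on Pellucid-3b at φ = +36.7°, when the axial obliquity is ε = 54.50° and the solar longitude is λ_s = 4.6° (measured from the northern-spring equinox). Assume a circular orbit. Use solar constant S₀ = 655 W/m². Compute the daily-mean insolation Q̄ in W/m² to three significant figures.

Q̄ ≈ 180 W/m²

Solar declination: sin δ = sin ε · sin λ_s = sin 54.50° × sin 4.6° = 0.06529, so δ = +3.744°.
cos H₀ = −tan(+36.7°) tan(+3.744°) = -0.0488, H₀ = 1.6196 rad.
Bracket: H₀ sin φ sin δ + cos φ cos δ sin H₀ = 1.6196×0.59763×0.06529 + 0.80178×0.99787×0.99881 = 0.063196 + 0.799120 = 0.862316.
Q̄ = (S₀/π) × [bracket] = (655/π) × 0.862316 = 179.8 W/m².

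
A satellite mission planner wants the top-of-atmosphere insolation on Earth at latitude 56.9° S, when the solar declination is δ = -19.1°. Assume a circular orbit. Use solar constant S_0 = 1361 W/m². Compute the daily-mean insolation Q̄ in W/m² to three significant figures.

cos h₀ = −tan(-56.9°) tan(-19.100°) = -0.5312, h₀ = 2.1308 rad.
Bracket: h₀ sin ϕ sin δ + cos ϕ cos δ sin h₀ = 2.1308×-0.83772×-0.32722 + 0.54610×0.94495×0.84725 = 0.584092 + 0.437213 = 1.021305.
Q̄ = (S_0/π) × [bracket] = (1361/π) × 1.021305 = 442.4 W/m².

Q̄ ≈ 442 W/m²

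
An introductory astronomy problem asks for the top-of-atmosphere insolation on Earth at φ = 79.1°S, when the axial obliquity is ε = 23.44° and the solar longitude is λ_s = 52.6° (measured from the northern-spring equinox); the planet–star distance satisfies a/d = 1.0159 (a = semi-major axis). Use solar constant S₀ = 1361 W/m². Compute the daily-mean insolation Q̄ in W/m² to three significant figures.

Q̄ ≈ 0.00 W/m²

Solar declination: sin δ = sin ε · sin λ_s = sin 23.44° × sin 52.6° = 0.31601, so δ = +18.422°.
cos H₀ = −tan(-79.1°) tan(+18.422°) = 1.7296 ≥ 1 ⇒ polar night, H₀ = 0 and Q̄ = 0.
Inverse-square distance factor (a/d)² = 1.0159² = 1.032053.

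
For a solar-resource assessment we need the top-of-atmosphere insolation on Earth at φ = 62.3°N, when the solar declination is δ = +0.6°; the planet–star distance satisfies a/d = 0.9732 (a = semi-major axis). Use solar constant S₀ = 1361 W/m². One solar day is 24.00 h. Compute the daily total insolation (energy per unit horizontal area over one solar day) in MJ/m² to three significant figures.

cos H₀ = −tan(+62.3°) tan(+0.600°) = -0.0199, H₀ = 1.5907 rad.
Bracket: H₀ sin φ sin δ + cos φ cos δ sin H₀ = 1.5907×0.88539×0.01047 + 0.46484×0.99995×0.99980 = 0.014746 + 0.464724 = 0.479470.
Inverse-square distance factor (a/d)² = 0.9732² = 0.947118.
Q̄ = (S₀/π) × 0.947118 × [bracket] = (1361/π) × 0.947118 × 0.479470 = 196.73 W/m².
Daily total = Q̄ × 24.00 h × 3600 s/h = 196.73 × 24.00 × 3600 / 10⁶ = 17.00 MJ/m².

17.0 MJ/m²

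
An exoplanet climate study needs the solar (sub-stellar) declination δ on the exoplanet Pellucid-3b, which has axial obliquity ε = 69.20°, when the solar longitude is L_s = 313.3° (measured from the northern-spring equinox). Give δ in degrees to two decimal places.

sin δ = sin ε · sin L_s = sin 69.20° × sin 313.3° = -0.680341.
δ = arcsin(-0.680341) = -42.87°.

δ = -42.87°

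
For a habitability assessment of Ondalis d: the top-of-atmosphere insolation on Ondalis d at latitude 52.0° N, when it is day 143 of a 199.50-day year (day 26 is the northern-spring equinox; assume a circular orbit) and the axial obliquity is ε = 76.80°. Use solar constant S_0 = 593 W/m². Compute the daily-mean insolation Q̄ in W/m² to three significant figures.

Q̄ ≈ 12.3 W/m²

Solar longitude: L_s = 360° × (143 − 26)/199.50 = 211.128°.
sin δ = sin 76.80° × sin 211.128° = -0.50329, so δ = -30.218°.
cos h₀ = −tan(+52.0°) tan(-30.218°) = 0.7455, h₀ = 0.7295 rad.
Bracket: h₀ sin ϕ sin δ + cos ϕ cos δ sin h₀ = 0.7295×0.78801×-0.50329 + 0.61566×0.86412×0.66653 = -0.289318 + 0.354597 = 0.065279.
Q̄ = (S_0/π) × [bracket] = (593/π) × 0.065279 = 12.32 W/m².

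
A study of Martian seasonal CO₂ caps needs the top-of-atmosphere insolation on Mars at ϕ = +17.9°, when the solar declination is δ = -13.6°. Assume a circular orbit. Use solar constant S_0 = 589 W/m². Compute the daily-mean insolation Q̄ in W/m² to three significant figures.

Q̄ ≈ 153 W/m²

cos h₀ = −tan(+17.9°) tan(-13.600°) = 0.0781, h₀ = 1.4926 rad.
Bracket: h₀ sin ϕ sin δ + cos ϕ cos δ sin h₀ = 1.4926×0.30736×-0.23514 + 0.95159×0.97196×0.99694 = -0.107874 + 0.922077 = 0.814203.
Q̄ = (S_0/π) × [bracket] = (589/π) × 0.814203 = 152.7 W/m².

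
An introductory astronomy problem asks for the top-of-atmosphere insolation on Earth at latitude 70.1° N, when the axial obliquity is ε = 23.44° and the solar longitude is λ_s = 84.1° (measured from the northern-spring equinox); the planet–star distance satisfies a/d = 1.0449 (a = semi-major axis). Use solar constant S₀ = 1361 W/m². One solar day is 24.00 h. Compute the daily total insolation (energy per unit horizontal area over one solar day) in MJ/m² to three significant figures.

47.8 MJ/m²

Solar declination: sin δ = sin ε · sin λ_s = sin 23.44° × sin 84.1° = 0.39568, so δ = +23.308°.
cos H₀ = −tan(+70.1°) tan(+23.308°) = -1.1902 ≤ −1 ⇒ polar day, H₀ = π.
Bracket: H₀ sin φ sin δ + cos φ cos δ sin H₀ = 3.1416×0.94029×0.39568 + 0.34038×0.91839×0.00000 = 1.168845 + 0.000000 = 1.168845.
Inverse-square distance factor (a/d)² = 1.0449² = 1.091816.
Q̄ = (S₀/π) × 1.091816 × [bracket] = (1361/π) × 1.091816 × 1.168845 = 552.86 W/m².
Daily total = Q̄ × 24.00 h × 3600 s/h = 552.86 × 24.00 × 3600 / 10⁶ = 47.77 MJ/m².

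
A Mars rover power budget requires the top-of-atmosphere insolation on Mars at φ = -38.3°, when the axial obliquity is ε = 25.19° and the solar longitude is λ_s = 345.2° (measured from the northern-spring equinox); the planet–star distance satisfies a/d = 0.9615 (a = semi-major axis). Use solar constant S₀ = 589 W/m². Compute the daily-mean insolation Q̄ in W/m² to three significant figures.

Solar declination: sin δ = sin ε · sin λ_s = sin 25.19° × sin 345.2° = -0.10872, so δ = -6.242°.
cos H₀ = −tan(-38.3°) tan(-6.242°) = -0.0864, H₀ = 1.6573 rad.
Bracket: H₀ sin φ sin δ + cos φ cos δ sin H₀ = 1.6573×-0.61978×-0.10872 + 0.78478×0.99407×0.99626 = 0.111673 + 0.777209 = 0.888882.
Inverse-square distance factor (a/d)² = 0.9615² = 0.924482.
Q̄ = (S₀/π) × 0.924482 × [bracket] = (589/π) × 0.924482 × 0.888882 = 154.1 W/m².

Q̄ ≈ 154 W/m²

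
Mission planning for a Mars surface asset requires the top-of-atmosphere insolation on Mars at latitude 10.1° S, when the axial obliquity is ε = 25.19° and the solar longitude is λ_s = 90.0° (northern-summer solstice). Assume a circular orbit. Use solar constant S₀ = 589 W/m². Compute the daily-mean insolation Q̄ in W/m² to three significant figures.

Q̄ ≈ 146 W/m²

Solar declination: sin δ = sin ε · sin λ_s = sin 25.19° × sin 90.0° = 0.42562, so δ = +25.190°.
cos H₀ = −tan(-10.1°) tan(+25.190°) = 0.0838, H₀ = 1.4869 rad.
Bracket: H₀ sin φ sin δ + cos φ cos δ sin H₀ = 1.4869×-0.17537×0.42562 + 0.98450×0.90490×0.99648 = -0.110984 + 0.887738 = 0.776754.
Q̄ = (S₀/π) × [bracket] = (589/π) × 0.776754 = 145.6 W/m².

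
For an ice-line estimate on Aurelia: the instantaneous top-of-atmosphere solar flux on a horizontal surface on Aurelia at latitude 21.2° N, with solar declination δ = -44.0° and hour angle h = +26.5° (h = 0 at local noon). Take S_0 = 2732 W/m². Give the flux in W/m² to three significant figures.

953 W/m²

cos θ_z = sin ϕ sin δ + cos ϕ cos δ cos h = -0.251206 + 0.600195 = 0.348989.
Flux = S_0 · cos θ_z = 2732 × 0.348989 = 953.4 W/m².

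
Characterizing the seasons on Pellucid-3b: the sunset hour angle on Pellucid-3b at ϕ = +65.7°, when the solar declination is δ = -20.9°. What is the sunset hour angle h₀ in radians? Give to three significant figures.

cos h₀ = −tan ϕ · tan δ = −tan(+65.7°) × tan(-20.900°) = 0.8457, so h₀ = 0.5629 rad = 32.25°.

h₀ = 0.563 rad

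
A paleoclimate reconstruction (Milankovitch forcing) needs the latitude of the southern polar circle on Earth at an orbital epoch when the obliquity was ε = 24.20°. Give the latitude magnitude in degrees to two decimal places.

The polar circle is the lowest latitude that experiences at least one full rotation of continuous darkness at the northern-summer solstice; it lies at |φ| = 90° − ε = 90° − 24.20° = 65.80°.

65.80°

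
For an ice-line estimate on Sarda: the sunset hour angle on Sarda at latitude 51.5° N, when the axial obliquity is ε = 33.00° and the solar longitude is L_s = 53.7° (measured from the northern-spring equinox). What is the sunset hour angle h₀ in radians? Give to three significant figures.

h₀ = 2.23 rad

Solar declination: sin δ = sin ε · sin L_s = sin 33.00° × sin 53.7° = 0.43894, so δ = +26.036°.
cos h₀ = −tan ϕ · tan δ = −tan(+51.5°) × tan(+26.036°) = -0.6141, so h₀ = 2.2321 rad = 127.89°.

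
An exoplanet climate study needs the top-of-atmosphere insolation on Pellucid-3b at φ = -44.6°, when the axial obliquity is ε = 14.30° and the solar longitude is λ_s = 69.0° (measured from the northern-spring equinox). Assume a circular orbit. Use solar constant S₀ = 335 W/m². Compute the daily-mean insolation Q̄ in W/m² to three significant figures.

Q̄ ≈ 48.8 W/m²

Solar declination: sin δ = sin ε · sin λ_s = sin 14.30° × sin 69.0° = 0.23059, so δ = +13.332°.
cos H₀ = −tan(-44.6°) tan(+13.332°) = 0.2337, H₀ = 1.3349 rad.
Bracket: H₀ sin φ sin δ + cos φ cos δ sin H₀ = 1.3349×-0.70215×0.23059 + 0.71203×0.97305×0.97231 = -0.216132 + 0.673656 = 0.457524.
Q̄ = (S₀/π) × [bracket] = (335/π) × 0.457524 = 48.79 W/m².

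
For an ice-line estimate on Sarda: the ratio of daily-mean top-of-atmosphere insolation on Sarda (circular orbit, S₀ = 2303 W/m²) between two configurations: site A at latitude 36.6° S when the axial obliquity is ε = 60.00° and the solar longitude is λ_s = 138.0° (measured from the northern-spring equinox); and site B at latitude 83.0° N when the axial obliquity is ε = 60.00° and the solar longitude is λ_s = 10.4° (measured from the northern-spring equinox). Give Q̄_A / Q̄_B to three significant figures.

Q̄_A / Q̄_B ≈ 0.421

— Configuration A (φ=-36.6°):
Solar declination: sin δ = sin ε · sin λ_s = sin 60.00° × sin 138.0° = 0.57948, so δ = +35.414°.
cos H₀ = −tan(-36.6°) tan(+35.414°) = 0.5281, H₀ = 1.0145 rad.
Bracket: H₀ sin φ sin δ + cos φ cos δ sin H₀ = 1.0145×-0.59622×0.57948 + 0.80282×0.81498×0.84921 = -0.350507 + 0.555623 = 0.205116.
Q̄ = (S₀/π) × [bracket] = (2303/π) × 0.205116 = 150.36 W/m².
— Configuration B (φ=+83.0°):
Solar declination: sin δ = sin ε · sin λ_s = sin 60.00° × sin 10.4° = 0.15633, so δ = +8.994°.
cos H₀ = −tan(+83.0°) tan(+8.994°) = -1.2891 ≤ −1 ⇒ polar day, H₀ = π.
Bracket: H₀ sin φ sin δ + cos φ cos δ sin H₀ = 3.1416×0.99255×0.15633 + 0.12187×0.98770×0.00000 = 0.487467 + 0.000000 = 0.487467.
Q̄ = (S₀/π) × [bracket] = (2303/π) × 0.487467 = 357.35 W/m².
Ratio Q̄_A / Q̄_B = 150.36 / 357.35 = 0.4208.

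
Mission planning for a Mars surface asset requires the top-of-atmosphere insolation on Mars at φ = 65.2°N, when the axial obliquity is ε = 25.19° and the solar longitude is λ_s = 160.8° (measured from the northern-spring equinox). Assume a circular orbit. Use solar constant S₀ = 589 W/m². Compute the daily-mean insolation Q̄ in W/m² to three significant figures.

Q̄ ≈ 119 W/m²

Solar declination: sin δ = sin ε · sin λ_s = sin 25.19° × sin 160.8° = 0.13997, so δ = +8.046°.
cos H₀ = −tan(+65.2°) tan(+8.046°) = -0.3059, H₀ = 1.8817 rad.
Bracket: H₀ sin φ sin δ + cos φ cos δ sin H₀ = 1.8817×0.90778×0.13997 + 0.41945×0.99016×0.95205 = 0.239093 + 0.395408 = 0.634501.
Q̄ = (S₀/π) × [bracket] = (589/π) × 0.634501 = 119.0 W/m².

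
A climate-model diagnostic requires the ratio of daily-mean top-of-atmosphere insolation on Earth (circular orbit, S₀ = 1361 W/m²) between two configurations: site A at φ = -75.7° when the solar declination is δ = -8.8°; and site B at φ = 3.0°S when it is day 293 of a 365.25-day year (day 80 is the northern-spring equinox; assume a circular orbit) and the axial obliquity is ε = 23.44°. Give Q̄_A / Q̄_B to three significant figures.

— Configuration A (φ=-75.7°):
cos H₀ = −tan(-75.7°) tan(-8.800°) = -0.6073, H₀ = 2.2235 rad.
Bracket: H₀ sin φ sin δ + cos φ cos δ sin H₀ = 2.2235×-0.96902×-0.15299 + 0.24700×0.98823×0.79444 = 0.329635 + 0.193917 = 0.523552.
Q̄ = (S₀/π) × [bracket] = (1361/π) × 0.523552 = 226.81 W/m².
— Configuration B (φ=-3.0°):
Solar longitude: λ_s = 360° × (293 − 80)/365.25 = 209.938°.
sin δ = sin 23.44° × sin 209.938° = -0.19852, so δ = -11.451°.
cos H₀ = −tan(-3.0°) tan(-11.451°) = -0.0106, H₀ = 1.5814 rad.
Bracket: H₀ sin φ sin δ + cos φ cos δ sin H₀ = 1.5814×-0.05234×-0.19852 + 0.99863×0.98010×0.99994 = 0.016432 + 0.978699 = 0.995131.
Q̄ = (S₀/π) × [bracket] = (1361/π) × 0.995131 = 431.11 W/m².
Ratio Q̄_A / Q̄_B = 226.81 / 431.11 = 0.5261.

Q̄_A / Q̄_B ≈ 0.526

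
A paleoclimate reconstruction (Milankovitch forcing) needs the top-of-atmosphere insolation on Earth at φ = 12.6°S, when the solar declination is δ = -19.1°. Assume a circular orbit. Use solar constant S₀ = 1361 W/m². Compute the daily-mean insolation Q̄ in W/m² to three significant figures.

Q̄ ≈ 449 W/m²

cos H₀ = −tan(-12.6°) tan(-19.100°) = -0.0774, H₀ = 1.6483 rad.
Bracket: H₀ sin φ sin δ + cos φ cos δ sin H₀ = 1.6483×-0.21814×-0.32722 + 0.97592×0.94495×0.99700 = 0.117655 + 0.919429 = 1.037084.
Q̄ = (S₀/π) × [bracket] = (1361/π) × 1.037084 = 449.3 W/m².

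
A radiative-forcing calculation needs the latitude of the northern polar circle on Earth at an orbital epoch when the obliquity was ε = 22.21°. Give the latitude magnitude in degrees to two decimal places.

The polar circle is the lowest latitude that experiences at least one full rotation of continuous daylight at the northern-summer solstice; it lies at |ϕ| = 90° − ε = 90° − 22.21° = 67.79°.

67.79°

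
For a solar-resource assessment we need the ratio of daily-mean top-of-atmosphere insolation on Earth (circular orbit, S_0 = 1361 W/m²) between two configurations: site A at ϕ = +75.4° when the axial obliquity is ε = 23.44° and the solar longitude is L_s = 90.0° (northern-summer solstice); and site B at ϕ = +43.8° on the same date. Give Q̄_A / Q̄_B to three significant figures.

— Configuration A (ϕ=+75.4°):
Solar declination: sin δ = sin ε · sin L_s = sin 23.44° × sin 90.0° = 0.39779, so δ = +23.440°.
cos h₀ = −tan(+75.4°) tan(+23.440°) = -1.6645 ≤ −1 ⇒ polar day, h₀ = π.
Bracket: h₀ sin ϕ sin δ + cos ϕ cos δ sin h₀ = 3.1416×0.96771×0.39779 + 0.25207×0.91748×0.00000 = 1.209344 + 0.000000 = 1.209344.
Q̄ = (S_0/π) × [bracket] = (1361/π) × 1.209344 = 523.91 W/m².
— Configuration B (ϕ=+43.8°):
cos h₀ = −tan(+43.8°) tan(+23.440°) = -0.4158, h₀ = 1.9996 rad.
Bracket: h₀ sin ϕ sin δ + cos ϕ cos δ sin h₀ = 1.9996×0.69214×0.39779 + 0.72176×0.91748×0.90947 = 0.550543 + 0.602251 = 1.152794.
Q̄ = (S_0/π) × [bracket] = (1361/π) × 1.152794 = 499.41 W/m².
Ratio Q̄_A / Q̄_B = 523.91 / 499.41 = 1.049.

Q̄_A / Q̄_B ≈ 1.05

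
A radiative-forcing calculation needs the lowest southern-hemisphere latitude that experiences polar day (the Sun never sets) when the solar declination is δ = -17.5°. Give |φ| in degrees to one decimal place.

Polar day requires cos H₀ = −tan φ tan δ ≤ −1, i.e. tan φ tan δ ≥ 1.
The boundary is |tan φ| · |tan δ| = 1, so |φ| = 90° − |δ| = 90° − 17.5° = 72.5° in the southern hemisphere.

|φ| = 72.5°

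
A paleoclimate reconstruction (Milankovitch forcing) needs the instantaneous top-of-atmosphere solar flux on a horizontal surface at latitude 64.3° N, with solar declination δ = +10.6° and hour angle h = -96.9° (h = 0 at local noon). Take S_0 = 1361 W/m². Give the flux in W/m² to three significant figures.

cos θ_z = sin ϕ sin δ + cos ϕ cos δ cos h = 0.165754 + -0.051209 = 0.114545.
Flux = S_0 · cos θ_z = 1361 × 0.114545 = 155.9 W/m².

156 W/m²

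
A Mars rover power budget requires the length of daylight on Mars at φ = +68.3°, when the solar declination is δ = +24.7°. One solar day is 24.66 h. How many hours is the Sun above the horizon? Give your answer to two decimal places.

Sunrise equation: cos H₀ = −tan φ · tan δ = -1.1558 ≤ −1, so the Sun never sets (polar day) and H₀ = π.
Daylight = 2H₀/(2π) × 24.66 h = (3.1416/π) × 24.66 = 24.66 h.

24.66 h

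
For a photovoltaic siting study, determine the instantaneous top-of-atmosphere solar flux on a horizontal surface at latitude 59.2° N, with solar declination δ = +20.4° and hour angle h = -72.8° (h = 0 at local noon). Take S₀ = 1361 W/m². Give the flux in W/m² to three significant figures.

cos θ_z = sin φ sin δ + cos φ cos δ cos h = 0.299409 + 0.141919 = 0.441328.
Flux = S₀ · cos θ_z = 1361 × 0.441328 = 600.6 W/m².

601 W/m²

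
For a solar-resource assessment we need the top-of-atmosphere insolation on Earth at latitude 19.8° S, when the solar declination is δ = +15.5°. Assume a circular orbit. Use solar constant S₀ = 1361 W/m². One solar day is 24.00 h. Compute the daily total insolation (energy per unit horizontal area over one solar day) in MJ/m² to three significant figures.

cos H₀ = −tan(-19.8°) tan(+15.500°) = 0.0998, H₀ = 1.4708 rad.
Bracket: H₀ sin φ sin δ + cos φ cos δ sin H₀ = 1.4708×-0.33874×0.26724 + 0.94088×0.96363×0.99500 = -0.133144 + 0.902127 = 0.768983.
Q̄ = (S₀/π) × [bracket] = (1361/π) × 0.768983 = 333.14 W/m².
Daily total = Q̄ × 24.00 h × 3600 s/h = 333.14 × 24.00 × 3600 / 10⁶ = 28.78 MJ/m².

28.8 MJ/m²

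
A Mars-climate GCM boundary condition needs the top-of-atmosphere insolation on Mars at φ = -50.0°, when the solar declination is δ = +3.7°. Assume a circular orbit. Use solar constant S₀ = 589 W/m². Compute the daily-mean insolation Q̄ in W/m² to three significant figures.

cos H₀ = −tan(-50.0°) tan(+3.700°) = 0.0771, H₀ = 1.4937 rad.
Bracket: H₀ sin φ sin δ + cos φ cos δ sin H₀ = 1.4937×-0.76604×0.06453 + 0.64279×0.99792×0.99703 = -0.073837 + 0.639548 = 0.565711.
Q̄ = (S₀/π) × [bracket] = (589/π) × 0.565711 = 106.1 W/m².

Q̄ ≈ 106 W/m²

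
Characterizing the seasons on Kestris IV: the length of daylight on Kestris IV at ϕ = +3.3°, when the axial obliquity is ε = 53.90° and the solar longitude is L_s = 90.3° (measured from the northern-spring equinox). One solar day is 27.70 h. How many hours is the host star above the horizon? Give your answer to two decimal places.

Solar declination: sin δ = sin ε · sin L_s = sin 53.90° × sin 90.3° = 0.80798, so δ = +53.899°.
cos h₀ = −tan ϕ · tan δ = −tan(+3.3°) × tan(+53.899°) = -0.0791, so h₀ = 1.6499 rad = 94.53°.
Daylight = 2h₀/(2π) × 27.70 h = (1.6499/π) × 27.70 = 14.55 h.

14.55 h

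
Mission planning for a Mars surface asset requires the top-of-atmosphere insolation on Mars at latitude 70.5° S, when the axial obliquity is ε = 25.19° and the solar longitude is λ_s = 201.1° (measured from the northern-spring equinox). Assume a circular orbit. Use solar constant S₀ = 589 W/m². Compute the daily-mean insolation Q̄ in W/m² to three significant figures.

Q̄ ≈ 110 W/m²

Solar declination: sin δ = sin ε · sin λ_s = sin 25.19° × sin 201.1° = -0.15322, so δ = -8.814°.
cos H₀ = −tan(-70.5°) tan(-8.814°) = -0.4379, H₀ = 2.0240 rad.
Bracket: H₀ sin φ sin δ + cos φ cos δ sin H₀ = 2.0240×-0.94264×-0.15322 + 0.33381×0.98819×0.89904 = 0.292329 + 0.296564 = 0.588893.
Q̄ = (S₀/π) × [bracket] = (589/π) × 0.588893 = 110.4 W/m².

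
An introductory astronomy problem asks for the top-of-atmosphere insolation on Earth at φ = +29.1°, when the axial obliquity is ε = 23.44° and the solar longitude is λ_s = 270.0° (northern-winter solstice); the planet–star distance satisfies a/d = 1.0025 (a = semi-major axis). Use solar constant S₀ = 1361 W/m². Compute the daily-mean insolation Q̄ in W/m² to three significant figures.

Q̄ ≈ 227 W/m²

Solar declination: sin δ = sin ε · sin λ_s = sin 23.44° × sin 270.0° = -0.39779, so δ = -23.440°.
cos H₀ = −tan(+29.1°) tan(-23.440°) = 0.2413, H₀ = 1.3271 rad.
Bracket: H₀ sin φ sin δ + cos φ cos δ sin H₀ = 1.3271×0.48634×-0.39779 + 0.87377×0.91748×0.97045 = -0.256742 + 0.777977 = 0.521235.
Inverse-square distance factor (a/d)² = 1.0025² = 1.005006.
Q̄ = (S₀/π) × 1.005006 × [bracket] = (1361/π) × 1.005006 × 0.521235 = 226.9 W/m².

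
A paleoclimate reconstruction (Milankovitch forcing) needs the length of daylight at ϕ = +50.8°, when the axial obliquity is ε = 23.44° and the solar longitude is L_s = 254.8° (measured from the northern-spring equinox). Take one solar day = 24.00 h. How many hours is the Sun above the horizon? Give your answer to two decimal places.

7.91 h

Solar declination: sin δ = sin ε · sin L_s = sin 23.44° × sin 254.8° = -0.38387, so δ = -22.574°.
cos h₀ = −tan ϕ · tan δ = −tan(+50.8°) × tan(-22.574°) = 0.5097, so h₀ = 1.0359 rad = 59.35°.
Daylight = 2h₀/(2π) × 24.00 h = (1.0359/π) × 24.00 = 7.91 h.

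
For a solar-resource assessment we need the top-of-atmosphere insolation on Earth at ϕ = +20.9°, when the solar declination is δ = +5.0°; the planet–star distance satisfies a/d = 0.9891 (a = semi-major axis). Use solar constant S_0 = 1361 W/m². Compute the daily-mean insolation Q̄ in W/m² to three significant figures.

Q̄ ≈ 415 W/m²

cos h₀ = −tan(+20.9°) tan(+5.000°) = -0.0334, h₀ = 1.6042 rad.
Bracket: h₀ sin ϕ sin δ + cos ϕ cos δ sin h₀ = 1.6042×0.35674×0.08716 + 0.93420×0.99619×0.99944 = 0.049880 + 0.930120 = 0.980000.
Inverse-square distance factor (a/d)² = 0.9891² = 0.978319.
Q̄ = (S_0/π) × 0.978319 × [bracket] = (1361/π) × 0.978319 × 0.980000 = 415.4 W/m².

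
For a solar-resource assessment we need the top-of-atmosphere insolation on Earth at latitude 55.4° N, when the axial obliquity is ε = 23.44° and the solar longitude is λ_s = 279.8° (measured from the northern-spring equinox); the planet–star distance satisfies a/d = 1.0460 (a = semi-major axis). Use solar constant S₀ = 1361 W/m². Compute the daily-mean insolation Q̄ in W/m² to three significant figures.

Q̄ ≈ 56.3 W/m²

Solar declination: sin δ = sin ε · sin λ_s = sin 23.44° × sin 279.8° = -0.39198, so δ = -23.078°.
cos H₀ = −tan(+55.4°) tan(-23.078°) = 0.6176, H₀ = 0.9051 rad.
Bracket: H₀ sin φ sin δ + cos φ cos δ sin H₀ = 0.9051×0.82314×-0.39198 + 0.56784×0.91997×0.78646 = -0.292035 + 0.410843 = 0.118808.
Inverse-square distance factor (a/d)² = 1.0460² = 1.094116.
Q̄ = (S₀/π) × 1.094116 × [bracket] = (1361/π) × 1.094116 × 0.118808 = 56.31 W/m².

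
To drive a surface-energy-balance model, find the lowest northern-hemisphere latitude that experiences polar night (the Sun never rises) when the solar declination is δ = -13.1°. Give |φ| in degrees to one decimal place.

|φ| = 76.9°

Polar night requires cos H₀ = −tan φ tan δ ≥ 1, i.e. tan φ tan δ ≤ −1.
The boundary is |tan φ| · |tan δ| = 1, so |φ| = 90° − |δ| = 90° − 13.1° = 76.9° in the northern hemisphere.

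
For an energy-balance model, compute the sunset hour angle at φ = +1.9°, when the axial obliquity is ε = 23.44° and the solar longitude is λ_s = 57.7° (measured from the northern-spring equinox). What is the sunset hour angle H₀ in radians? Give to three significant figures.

H₀ = 1.58 rad

Solar declination: sin δ = sin ε · sin λ_s = sin 23.44° × sin 57.7° = 0.33624, so δ = +19.648°.
cos H₀ = −tan φ · tan δ = −tan(+1.9°) × tan(+19.648°) = -0.0118, so H₀ = 1.5826 rad = 90.68°.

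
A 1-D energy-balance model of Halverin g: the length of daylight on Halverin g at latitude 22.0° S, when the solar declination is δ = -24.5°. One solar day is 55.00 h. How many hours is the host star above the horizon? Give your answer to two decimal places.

cos h₀ = −tan ϕ · tan δ = −tan(-22.0°) × tan(-24.500°) = -0.1841, so h₀ = 1.7560 rad = 100.61°.
Daylight = 2h₀/(2π) × 55.00 h = (1.7560/π) × 55.00 = 30.74 h.

30.74 h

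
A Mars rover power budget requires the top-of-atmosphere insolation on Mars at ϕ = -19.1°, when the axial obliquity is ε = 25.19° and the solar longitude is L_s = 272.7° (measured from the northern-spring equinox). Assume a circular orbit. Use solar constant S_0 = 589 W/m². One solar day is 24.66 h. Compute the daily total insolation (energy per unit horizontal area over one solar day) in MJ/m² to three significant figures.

Solar declination: sin δ = sin ε · sin L_s = sin 25.19° × sin 272.7° = -0.42515, so δ = -25.160°.
cos h₀ = −tan(-19.1°) tan(-25.160°) = -0.1627, h₀ = 1.7342 rad.
Bracket: h₀ sin ϕ sin δ + cos ϕ cos δ sin h₀ = 1.7342×-0.32722×-0.42515 + 0.94495×0.90512×0.98668 = 0.241258 + 0.843901 = 1.085159.
Q̄ = (S_0/π) × [bracket] = (589/π) × 1.085159 = 203.45 W/m².
Daily total = Q̄ × 24.66 h × 3600 s/h = 203.45 × 24.66 × 3600 / 10⁶ = 18.06 MJ/m².

18.1 MJ/m²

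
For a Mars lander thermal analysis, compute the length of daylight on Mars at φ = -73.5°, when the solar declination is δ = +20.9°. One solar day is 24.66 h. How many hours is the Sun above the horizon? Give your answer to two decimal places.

0.00 h

cos H₀ = −tan φ · tan δ = 1.2891 ≥ 1, so the Sun never rises (polar night) and H₀ = 0.
Daylight = 2H₀/(2π) × 24.66 h = (0.0000/π) × 24.66 = 0.00 h.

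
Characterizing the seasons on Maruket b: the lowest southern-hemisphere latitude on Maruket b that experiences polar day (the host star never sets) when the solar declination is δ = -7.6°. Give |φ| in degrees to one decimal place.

Polar day requires cos H₀ = −tan φ tan δ ≤ −1, i.e. tan φ tan δ ≥ 1.
The boundary is |tan φ| · |tan δ| = 1, so |φ| = 90° − |δ| = 90° − 7.6° = 82.4° in the southern hemisphere.

|φ| = 82.4°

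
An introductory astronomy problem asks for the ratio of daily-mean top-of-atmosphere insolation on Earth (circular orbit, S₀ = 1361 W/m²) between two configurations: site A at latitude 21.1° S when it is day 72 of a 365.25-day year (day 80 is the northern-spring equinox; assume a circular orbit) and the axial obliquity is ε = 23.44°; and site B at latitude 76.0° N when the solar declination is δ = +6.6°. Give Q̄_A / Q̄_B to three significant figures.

Q̄_A / Q̄_B ≈ 2.18

— Configuration A (φ=-21.1°):
Solar longitude: λ_s = 360° × (72 − 80)/365.25 = -7.885°, i.e. -7.885° + 360° = 352.115°.
sin δ = sin 23.44° × sin 352.115° = -0.05457, so δ = -3.128°.
cos H₀ = −tan(-21.1°) tan(-3.128°) = -0.0211, H₀ = 1.5919 rad.
Bracket: H₀ sin φ sin δ + cos φ cos δ sin H₀ = 1.5919×-0.36000×-0.05457 + 0.93295×0.99851×0.99978 = 0.031273 + 0.931355 = 0.962628.
Q̄ = (S₀/π) × [bracket] = (1361/π) × 0.962628 = 417.03 W/m².
— Configuration B (φ=+76.0°):
cos H₀ = −tan(+76.0°) tan(+6.600°) = -0.4641, H₀ = 2.0534 rad.
Bracket: H₀ sin φ sin δ + cos φ cos δ sin H₀ = 2.0534×0.97030×0.11494 + 0.24192×0.99337×0.88580 = 0.229008 + 0.212872 = 0.441880.
Q̄ = (S₀/π) × [bracket] = (1361/π) × 0.441880 = 191.43 W/m².
Ratio Q̄_A / Q̄_B = 417.03 / 191.43 = 2.178.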